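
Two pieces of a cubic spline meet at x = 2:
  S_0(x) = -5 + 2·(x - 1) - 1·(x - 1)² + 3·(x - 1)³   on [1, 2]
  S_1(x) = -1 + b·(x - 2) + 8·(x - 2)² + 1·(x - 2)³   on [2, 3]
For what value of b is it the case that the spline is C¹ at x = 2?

S_0'(x) = 2 - 2·(x - 1) + 9·(x - 1)², so S_0'(2) = 9. On the right, S_1'(2) = b, so b = 9.

9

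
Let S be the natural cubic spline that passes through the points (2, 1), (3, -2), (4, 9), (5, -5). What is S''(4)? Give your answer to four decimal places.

Let σ_i = S''(x_i). Step sizes h_i = 1, 1, 1; slopes of the chords Δ_i = (y_(i+1) - y_i)/h_i = -3, 11, -14.
  1·σ_0 + 4·σ_1 + 1·σ_2 = 6(Δ_1 - Δ_0) = 84
  1·σ_1 + 4·σ_2 + 1·σ_3 = 6(Δ_2 - Δ_1) = -150
Natural end conditions: σ_0 = σ_3 = 0.
Hence σ_0 = 0, σ_1 = 162/5, σ_2 = -228/5, σ_3 = 0.

-45.6000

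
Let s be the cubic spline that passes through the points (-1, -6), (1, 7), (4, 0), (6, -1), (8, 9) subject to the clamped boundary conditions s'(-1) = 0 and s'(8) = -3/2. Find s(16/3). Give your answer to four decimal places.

Write m_i for s''(x_i). With h_i = 2, 3, 2, 2 and divided differences Δ_i = 13/2, -7/3, -1/2, 5, the continuity of s' gives the tridiagonal system
  2·m_0 + 10·m_1 + 3·m_2 = 6(Δ_1 - Δ_0) = -53
  3·m_1 + 10·m_2 + 2·m_3 = 6(Δ_2 - Δ_1) = 11
  2·m_2 + 8·m_3 + 2·m_4 = 6(Δ_3 - Δ_2) = 33
Clamped end conditions give two more equations: 2h_0·m_0 + h_0·m_1 = 6(Δ_0 - s'(-1)) = 39 and h_3·m_3 + 2h_3·m_4 = 6(s'(8) - Δ_3) = -39.
Hence m_0 = 10037/708, m_1 = -1567/177, m_2 = 847/354, m_3 = 2413/354, m_4 = -2329/177.
On [4, 6], s(t) = 0 - 773/177·(t - 4) + 847/708·(t - 4)² + 87/236·(t - 4)³.
With (t - 4) = 4/3: s(16/3) = -4496/1593.

-2.8223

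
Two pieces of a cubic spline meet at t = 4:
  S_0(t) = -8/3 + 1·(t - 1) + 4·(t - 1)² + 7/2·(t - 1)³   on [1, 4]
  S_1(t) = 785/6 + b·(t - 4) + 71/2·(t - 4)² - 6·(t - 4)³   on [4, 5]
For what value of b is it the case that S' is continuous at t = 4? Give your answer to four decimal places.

S_0'(t) = 1 + 8·(t - 1) + 21/2·(t - 1)², so S_0'(4) = 239/2. On the right, S_1'(4) = b, so b = 239/2.

119.5000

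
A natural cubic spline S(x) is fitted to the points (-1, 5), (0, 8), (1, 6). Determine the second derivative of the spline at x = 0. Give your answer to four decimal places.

-7.5000

Let M_i = S''(x_i). Step sizes h_i = 1, 1; slopes of the chords Δ_i = (y_(i+1) - y_i)/h_i = 3, -2.
  1·M_0 + 4·M_1 + 1·M_2 = 6(Δ_1 - Δ_0) = -30
Natural end conditions: M_0 = M_2 = 0.
Hence M_0 = 0, M_1 = -15/2, M_2 = 0.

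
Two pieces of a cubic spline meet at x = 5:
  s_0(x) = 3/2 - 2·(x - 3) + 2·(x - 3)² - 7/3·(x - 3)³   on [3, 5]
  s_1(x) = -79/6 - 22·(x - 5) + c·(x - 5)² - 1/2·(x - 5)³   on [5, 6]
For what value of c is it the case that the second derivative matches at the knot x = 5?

-12

s_0''(x) = 4 - 14·(x - 3), so s_0''(5) = -24. On the right, s_1''(5) = 2c, so c = -12.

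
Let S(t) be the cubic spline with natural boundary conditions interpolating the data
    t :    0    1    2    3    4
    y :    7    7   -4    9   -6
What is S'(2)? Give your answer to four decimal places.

Write m_i for S''(x_i). With h_i = 1, 1, 1, 1 and divided differences Δ_i = 0, -11, 13, -15, the continuity of S' gives the tridiagonal system
  1·m_0 + 4·m_1 + 1·m_2 = 6(Δ_1 - Δ_0) = -66
  1·m_1 + 4·m_2 + 1·m_3 = 6(Δ_2 - Δ_1) = 144
  1·m_2 + 4·m_3 + 1·m_4 = 6(Δ_3 - Δ_2) = -168
Natural end conditions: m_0 = m_4 = 0.
Solving: m_0 = 0, m_1 = -867/28, m_2 = 405/7, m_3 = -1581/28, m_4 = 0.
On [2, 3], S'(t) = b_2 + 2c_2·(t - 2) + 3d_2·(t - 2)² with b_2 = Δ_2 - h_2(2m_2 + m_3)/6 = 25/8, c_2 = m_2/2 = 405/14, d_2 = (m_3 - m_2)/(6h_2) = -1067/56. So S'(2) = 25/8.

3.1250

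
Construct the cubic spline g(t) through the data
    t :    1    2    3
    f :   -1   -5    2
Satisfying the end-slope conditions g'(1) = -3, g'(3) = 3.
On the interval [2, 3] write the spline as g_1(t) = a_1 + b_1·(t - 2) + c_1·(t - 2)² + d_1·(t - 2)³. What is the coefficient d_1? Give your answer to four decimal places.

-8.7500

Write m_i for g''(x_i). With h_i = 1, 1 and divided differences Δ_i = -4, 7, the continuity of g' gives the tridiagonal system
  1·m_0 + 4·m_1 + 1·m_2 = 6(Δ_1 - Δ_0) = 66
Clamped end conditions give two more equations: 2h_0·m_0 + h_0·m_1 = 6(Δ_0 - g'(1)) = -6 and h_1·m_1 + 2h_1·m_2 = 6(g'(3) - Δ_1) = -24.
Solving: m_0 = -33/2, m_1 = 27, m_2 = -51/2.
On [2, 3], with g_1(t) = a_1 + b_1·(t - 2) + c_1·(t - 2)² + d_1·(t - 2)³: c_1 = m_1/2 = 27/2, d_1 = (m_2 - m_1)/(6h_1) = -35/4, b_1 = Δ_1 - h_1(2m_1 + m_2)/6 = 9/4.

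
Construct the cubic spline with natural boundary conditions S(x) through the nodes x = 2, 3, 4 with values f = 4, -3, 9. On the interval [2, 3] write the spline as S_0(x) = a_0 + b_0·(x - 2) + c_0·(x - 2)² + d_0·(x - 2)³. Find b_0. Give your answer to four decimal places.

Put m_i = S'' at the i-th knot. Here h = (1, 1) and Δ = (-7, 12), so the interior equations h_(i-1)·m_(i-1) + 2(h_(i-1)+h_i)·m_i + h_i·m_(i+1) = 6(Δ_i − Δ_(i-1)) read
  1·m_0 + 4·m_1 + 1·m_2 = 6(Δ_1 - Δ_0) = 114
Natural end conditions: m_0 = m_2 = 0.
Solving: m_0 = 0, m_1 = 57/2, m_2 = 0.
On [2, 3], with S_0(x) = a_0 + b_0·(x - 2) + c_0·(x - 2)² + d_0·(x - 2)³: c_0 = m_0/2 = 0, d_0 = (m_1 - m_0)/(6h_0) = 19/4, b_0 = Δ_0 - h_0(2m_0 + m_1)/6 = -47/4.

-11.7500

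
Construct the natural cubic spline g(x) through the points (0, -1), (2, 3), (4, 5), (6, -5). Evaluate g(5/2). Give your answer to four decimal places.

Let σ_i = g''(x_i). Step sizes h_i = 2, 2, 2; slopes of the chords Δ_i = (y_(i+1) - y_i)/h_i = 2, 1, -5.
  2·σ_0 + 8·σ_1 + 2·σ_2 = 6(Δ_1 - Δ_0) = -6
  2·σ_1 + 8·σ_2 + 2·σ_3 = 6(Δ_2 - Δ_1) = -36
Natural end conditions: σ_0 = σ_3 = 0.
Solving the tridiagonal system: σ_0 = 0, σ_1 = 2/5, σ_2 = -23/5, σ_3 = 0.
On [2, 4], g(x) = 3 + 34/15·(x - 2) + 1/5·(x - 2)² - 5/12·(x - 2)³.
With (x - 2) = 1/2: g(5/2) = 661/160.

4.1313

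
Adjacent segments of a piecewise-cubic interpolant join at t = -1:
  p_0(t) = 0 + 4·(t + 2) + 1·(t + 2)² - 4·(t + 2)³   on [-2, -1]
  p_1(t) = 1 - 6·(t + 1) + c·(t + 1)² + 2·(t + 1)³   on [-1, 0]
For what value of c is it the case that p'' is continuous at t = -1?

p_0''(t) = 2 - 24·(t + 2), so p_0''(-1) = -22. On the right, p_1''(-1) = 2c, so c = -11.

-11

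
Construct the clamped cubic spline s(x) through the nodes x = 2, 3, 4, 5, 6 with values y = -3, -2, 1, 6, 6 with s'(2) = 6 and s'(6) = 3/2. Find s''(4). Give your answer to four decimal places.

4.1250

Let M_i = s''(x_i). Step sizes h_i = 1, 1, 1, 1; slopes of the chords Δ_i = (y_(i+1) - y_i)/h_i = 1, 3, 5, 0.
  1·M_0 + 4·M_1 + 1·M_2 = 6(Δ_1 - Δ_0) = 12
  1·M_1 + 4·M_2 + 1·M_3 = 6(Δ_2 - Δ_1) = 12
  1·M_2 + 4·M_3 + 1·M_4 = 6(Δ_3 - Δ_2) = -30
Clamped end conditions give two more equations: 2h_0·M_0 + h_0·M_1 = 6(Δ_0 - s'(2)) = -30 and h_3·M_3 + 2h_3·M_4 = 6(s'(6) - Δ_3) = 9.
Forward elimination and back-substitution give M_0 = -1023/56, M_1 = 183/28, M_2 = 33/8, M_3 = -309/28, M_4 = 561/56.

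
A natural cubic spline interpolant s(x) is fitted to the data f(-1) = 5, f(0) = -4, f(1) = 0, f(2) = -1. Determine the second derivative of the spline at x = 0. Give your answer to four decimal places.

Put σ_i = s'' at the i-th knot. Here h = (1, 1, 1) and Δ = (-9, 4, -1), so the interior equations h_(i-1)·σ_(i-1) + 2(h_(i-1)+h_i)·σ_i + h_i·σ_(i+1) = 6(Δ_i − Δ_(i-1)) read
  1·σ_0 + 4·σ_1 + 1·σ_2 = 6(Δ_1 - Δ_0) = 78
  1·σ_1 + 4·σ_2 + 1·σ_3 = 6(Δ_2 - Δ_1) = -30
Natural end conditions: σ_0 = σ_3 = 0.
Forward elimination and back-substitution give σ_0 = 0, σ_1 = 114/5, σ_2 = -66/5, σ_3 = 0.

22.8000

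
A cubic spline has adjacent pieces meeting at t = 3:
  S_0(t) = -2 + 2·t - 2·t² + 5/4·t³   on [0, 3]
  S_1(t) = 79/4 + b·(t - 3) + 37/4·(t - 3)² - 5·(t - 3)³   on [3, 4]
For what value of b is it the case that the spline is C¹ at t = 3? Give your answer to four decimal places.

23.7500

S_0'(t) = 2 - 4·t + 15/4·t², so S_0'(3) = 95/4. On the right, S_1'(3) = b, so b = 95/4.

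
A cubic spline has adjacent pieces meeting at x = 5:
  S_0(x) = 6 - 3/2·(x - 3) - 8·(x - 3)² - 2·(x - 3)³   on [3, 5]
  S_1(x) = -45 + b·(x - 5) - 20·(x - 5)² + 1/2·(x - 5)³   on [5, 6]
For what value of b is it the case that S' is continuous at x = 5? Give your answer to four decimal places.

S_0'(x) = -3/2 - 16·(x - 3) - 6·(x - 3)², so S_0'(5) = -115/2. On the right, S_1'(5) = b, so b = -115/2.

-57.5000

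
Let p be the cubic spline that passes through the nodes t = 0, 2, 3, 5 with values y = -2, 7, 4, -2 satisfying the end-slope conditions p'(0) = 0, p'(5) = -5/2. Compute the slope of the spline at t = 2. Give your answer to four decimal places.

Let M_i = p''(x_i). Step sizes h_i = 2, 1, 2; slopes of the chords Δ_i = (y_(i+1) - y_i)/h_i = 9/2, -3, -3.
  2·M_0 + 6·M_1 + 1·M_2 = 6(Δ_1 - Δ_0) = -45
  1·M_1 + 6·M_2 + 2·M_3 = 6(Δ_2 - Δ_1) = 0
Clamped end conditions give two more equations: 2h_0·M_0 + h_0·M_1 = 6(Δ_0 - p'(0)) = 27 and h_2·M_2 + 2h_2·M_3 = 6(p'(5) - Δ_2) = 3.
Hence M_0 = 205/16, M_1 = -97/8, M_2 = 17/8, M_3 = -5/16.
On [2, 3], p'(t) = b_1 + 2c_1·(t - 2) + 3d_1·(t - 2)² with b_1 = Δ_1 - h_1(2M_1 + M_2)/6 = 11/16, c_1 = M_1/2 = -97/16, d_1 = (M_2 - M_1)/(6h_1) = 19/8. So p'(2) = 11/16.

0.6875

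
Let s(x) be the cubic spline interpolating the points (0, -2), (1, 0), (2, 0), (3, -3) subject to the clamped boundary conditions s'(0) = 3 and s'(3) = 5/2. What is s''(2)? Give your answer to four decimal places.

Write m_i for s''(x_i). With h_i = 1, 1, 1 and divided differences Δ_i = 2, 0, -3, the continuity of s' gives the tridiagonal system
  1·m_0 + 4·m_1 + 1·m_2 = 6(Δ_1 - Δ_0) = -12
  1·m_1 + 4·m_2 + 1·m_3 = 6(Δ_2 - Δ_1) = -18
Clamped end conditions give two more equations: 2h_0·m_0 + h_0·m_1 = 6(Δ_0 - s'(0)) = -6 and h_2·m_2 + 2h_2·m_3 = 6(s'(3) - Δ_2) = 33.
Solving the tridiagonal system: m_0 = -47/15, m_1 = 4/15, m_2 = -149/15, m_3 = 322/15.

-9.9333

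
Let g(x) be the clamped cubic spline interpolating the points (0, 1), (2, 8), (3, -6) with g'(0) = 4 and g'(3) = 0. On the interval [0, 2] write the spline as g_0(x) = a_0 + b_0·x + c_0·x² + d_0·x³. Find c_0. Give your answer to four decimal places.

With σ_i denoting the second derivative at x_i, h_i = 2, 1, and Δ_i = (y_(i+1) − y_i)/h_i = 7/2, -14:
  2·σ_0 + 6·σ_1 + 1·σ_2 = 6(Δ_1 - Δ_0) = -105
Clamped end conditions give two more equations: 2h_0·σ_0 + h_0·σ_1 = 6(Δ_0 - g'(0)) = -3 and h_1·σ_1 + 2h_1·σ_2 = 6(g'(3) - Δ_1) = 84.
Solving: σ_0 = 185/12, σ_1 = -97/3, σ_2 = 349/6.
On [0, 2], with g_0(x) = a_0 + b_0·x + c_0·x² + d_0·x³: c_0 = σ_0/2 = 185/24, d_0 = (σ_1 - σ_0)/(6h_0) = -191/48, b_0 = Δ_0 - h_0(2σ_0 + σ_1)/6 = 4.

7.7083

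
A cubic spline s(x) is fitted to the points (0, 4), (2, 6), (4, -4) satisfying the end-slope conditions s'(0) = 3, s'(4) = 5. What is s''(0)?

Put σ_i = s'' at the i-th knot. Here h = (2, 2) and Δ = (1, -5), so the interior equations h_(i-1)·σ_(i-1) + 2(h_(i-1)+h_i)·σ_i + h_i·σ_(i+1) = 6(Δ_i − Δ_(i-1)) read
  2·σ_0 + 8·σ_1 + 2·σ_2 = 6(Δ_1 - Δ_0) = -36
Clamped end conditions give two more equations: 2h_0·σ_0 + h_0·σ_1 = 6(Δ_0 - s'(0)) = -12 and h_1·σ_1 + 2h_1·σ_2 = 6(s'(4) - Δ_1) = 60.
Hence σ_0 = 2, σ_1 = -10, σ_2 = 20.

2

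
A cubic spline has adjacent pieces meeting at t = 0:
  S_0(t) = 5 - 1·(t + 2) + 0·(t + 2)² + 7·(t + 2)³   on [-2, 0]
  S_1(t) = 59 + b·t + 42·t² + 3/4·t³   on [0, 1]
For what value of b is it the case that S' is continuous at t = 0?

S_0'(t) = -1 + 0·(t + 2) + 21·(t + 2)², so S_0'(0) = 83. On the right, S_1'(0) = b, so b = 83.

83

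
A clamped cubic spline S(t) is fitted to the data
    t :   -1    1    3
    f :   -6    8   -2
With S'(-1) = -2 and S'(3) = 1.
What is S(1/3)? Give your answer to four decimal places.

Put m_i = S'' at the i-th knot. Here h = (2, 2) and Δ = (7, -5), so the interior equations h_(i-1)·m_(i-1) + 2(h_(i-1)+h_i)·m_i + h_i·m_(i+1) = 6(Δ_i − Δ_(i-1)) read
  2·m_0 + 8·m_1 + 2·m_2 = 6(Δ_1 - Δ_0) = -72
Clamped end conditions give two more equations: 2h_0·m_0 + h_0·m_1 = 6(Δ_0 - S'(-1)) = 54 and h_1·m_1 + 2h_1·m_2 = 6(S'(3) - Δ_1) = 36.
Forward elimination and back-substitution give m_0 = 93/4, m_1 = -39/2, m_2 = 75/4.
On [-1, 1], S(t) = -6 - 2·(t + 1) + 93/8·(t + 1)² - 57/16·(t + 1)³.
With (t + 1) = 4/3: S(1/3) = 32/9.

3.5556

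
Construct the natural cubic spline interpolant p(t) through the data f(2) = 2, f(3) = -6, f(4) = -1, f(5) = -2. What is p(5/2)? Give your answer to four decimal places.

-3.4500

Write M_i for p''(x_i). With h_i = 1, 1, 1 and divided differences Δ_i = -8, 5, -1, the continuity of p' gives the tridiagonal system
  1·M_0 + 4·M_1 + 1·M_2 = 6(Δ_1 - Δ_0) = 78
  1·M_1 + 4·M_2 + 1·M_3 = 6(Δ_2 - Δ_1) = -36
Natural end conditions: M_0 = M_3 = 0.
Solving the tridiagonal system: M_0 = 0, M_1 = 116/5, M_2 = -74/5, M_3 = 0.
On [2, 3], p(t) = 2 - 178/15·(t - 2) + 0·(t - 2)² + 58/15·(t - 2)³.
With (t - 2) = 1/2: p(5/2) = -69/20.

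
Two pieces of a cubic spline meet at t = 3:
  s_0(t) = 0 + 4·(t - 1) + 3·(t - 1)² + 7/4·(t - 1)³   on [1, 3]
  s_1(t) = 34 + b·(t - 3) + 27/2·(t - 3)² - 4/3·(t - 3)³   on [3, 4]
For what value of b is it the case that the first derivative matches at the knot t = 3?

s_0'(t) = 4 + 6·(t - 1) + 21/4·(t - 1)², so s_0'(3) = 37. On the right, s_1'(3) = b, so b = 37.

37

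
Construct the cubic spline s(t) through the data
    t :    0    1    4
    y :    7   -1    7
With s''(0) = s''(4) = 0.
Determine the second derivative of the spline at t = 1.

8

With m_i denoting the second derivative at x_i, h_i = 1, 3, and Δ_i = (y_(i+1) − y_i)/h_i = -8, 8/3:
  1·m_0 + 8·m_1 + 3·m_2 = 6(Δ_1 - Δ_0) = 64
Natural end conditions: m_0 = m_2 = 0.
Solving the tridiagonal system: m_0 = 0, m_1 = 8, m_2 = 0.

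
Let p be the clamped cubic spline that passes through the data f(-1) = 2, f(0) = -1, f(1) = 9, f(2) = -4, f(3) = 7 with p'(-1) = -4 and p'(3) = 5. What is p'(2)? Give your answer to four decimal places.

Let m_i = p''(x_i). Step sizes h_i = 1, 1, 1, 1; slopes of the chords Δ_i = (y_(i+1) - y_i)/h_i = -3, 10, -13, 11.
  1·m_0 + 4·m_1 + 1·m_2 = 6(Δ_1 - Δ_0) = 78
  1·m_1 + 4·m_2 + 1·m_3 = 6(Δ_2 - Δ_1) = -138
  1·m_2 + 4·m_3 + 1·m_4 = 6(Δ_3 - Δ_2) = 144
Clamped end conditions give two more equations: 2h_0·m_0 + h_0·m_1 = 6(Δ_0 - p'(-1)) = 6 and h_3·m_3 + 2h_3·m_4 = 6(p'(3) - Δ_3) = -36.
Forward elimination and back-substitution give m_0 = -114/7, m_1 = 270/7, m_2 = -60, m_3 = 444/7, m_4 = -348/7.
On [2, 3], p'(t) = b_3 + 2c_3·(t - 2) + 3d_3·(t - 2)² with b_3 = Δ_3 - h_3(2m_3 + m_4)/6 = -13/7, c_3 = m_3/2 = 222/7, d_3 = (m_4 - m_3)/(6h_3) = -132/7. So p'(2) = -13/7.

-1.8571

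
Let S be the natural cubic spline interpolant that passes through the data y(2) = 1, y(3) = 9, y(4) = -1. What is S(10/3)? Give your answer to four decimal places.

7.3333

Let M_i = S''(x_i). Step sizes h_i = 1, 1; slopes of the chords Δ_i = (y_(i+1) - y_i)/h_i = 8, -10.
  1·M_0 + 4·M_1 + 1·M_2 = 6(Δ_1 - Δ_0) = -108
Natural end conditions: M_0 = M_2 = 0.
Solving the tridiagonal system: M_0 = 0, M_1 = -27, M_2 = 0.
On [3, 4], S(x) = 9 - 1·(x - 3) - 27/2·(x - 3)² + 9/2·(x - 3)³.
With (x - 3) = 1/3: S(10/3) = 22/3.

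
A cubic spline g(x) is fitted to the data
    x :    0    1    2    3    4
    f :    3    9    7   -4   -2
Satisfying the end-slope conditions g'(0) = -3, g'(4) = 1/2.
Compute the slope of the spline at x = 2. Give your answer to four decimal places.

Put M_i = g'' at the i-th knot. Here h = (1, 1, 1, 1) and Δ = (6, -2, -11, 2), so the interior equations h_(i-1)·M_(i-1) + 2(h_(i-1)+h_i)·M_i + h_i·M_(i+1) = 6(Δ_i − Δ_(i-1)) read
  1·M_0 + 4·M_1 + 1·M_2 = 6(Δ_1 - Δ_0) = -48
  1·M_1 + 4·M_2 + 1·M_3 = 6(Δ_2 - Δ_1) = -54
  1·M_2 + 4·M_3 + 1·M_4 = 6(Δ_3 - Δ_2) = 78
Clamped end conditions give two more equations: 2h_0·M_0 + h_0·M_1 = 6(Δ_0 - g'(0)) = 54 and h_3·M_3 + 2h_3·M_4 = 6(g'(4) - Δ_3) = -9.
Solving the tridiagonal system: M_0 = 283/8, M_1 = -67/4, M_2 = -131/8, M_3 = 113/4, M_4 = -149/8.
On [2, 3], g'(x) = b_2 + 2c_2·(x - 2) + 3d_2·(x - 2)² with b_2 = Δ_2 - h_2(2M_2 + M_3)/6 = -41/4, c_2 = M_2/2 = -131/16, d_2 = (M_3 - M_2)/(6h_2) = 119/16. So g'(2) = -41/4.

-10.2500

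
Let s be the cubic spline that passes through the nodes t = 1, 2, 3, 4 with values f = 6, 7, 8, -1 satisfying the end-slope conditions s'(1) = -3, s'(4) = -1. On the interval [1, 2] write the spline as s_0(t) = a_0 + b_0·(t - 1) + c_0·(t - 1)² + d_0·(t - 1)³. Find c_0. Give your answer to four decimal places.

5.0667

Put m_i = s'' at the i-th knot. Here h = (1, 1, 1) and Δ = (1, 1, -9), so the interior equations h_(i-1)·m_(i-1) + 2(h_(i-1)+h_i)·m_i + h_i·m_(i+1) = 6(Δ_i − Δ_(i-1)) read
  1·m_0 + 4·m_1 + 1·m_2 = 6(Δ_1 - Δ_0) = 0
  1·m_1 + 4·m_2 + 1·m_3 = 6(Δ_2 - Δ_1) = -60
Clamped end conditions give two more equations: 2h_0·m_0 + h_0·m_1 = 6(Δ_0 - s'(1)) = 24 and h_2·m_2 + 2h_2·m_3 = 6(s'(4) - Δ_2) = 48.
Forward elimination and back-substitution give m_0 = 152/15, m_1 = 56/15, m_2 = -376/15, m_3 = 548/15.
On [1, 2], with s_0(t) = a_0 + b_0·(t - 1) + c_0·(t - 1)² + d_0·(t - 1)³: c_0 = m_0/2 = 76/15, d_0 = (m_1 - m_0)/(6h_0) = -16/15, b_0 = Δ_0 - h_0(2m_0 + m_1)/6 = -3.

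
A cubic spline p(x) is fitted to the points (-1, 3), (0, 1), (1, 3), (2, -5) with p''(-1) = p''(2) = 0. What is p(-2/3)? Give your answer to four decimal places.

1.8198

Let M_i = p''(x_i). Step sizes h_i = 1, 1, 1; slopes of the chords Δ_i = (y_(i+1) - y_i)/h_i = -2, 2, -8.
  1·M_0 + 4·M_1 + 1·M_2 = 6(Δ_1 - Δ_0) = 24
  1·M_1 + 4·M_2 + 1·M_3 = 6(Δ_2 - Δ_1) = -60
Natural end conditions: M_0 = M_3 = 0.
Hence M_0 = 0, M_1 = 52/5, M_2 = -88/5, M_3 = 0.
On [-1, 0], p(x) = 3 - 56/15·(x + 1) + 0·(x + 1)² + 26/15·(x + 1)³.
With (x + 1) = 1/3: p(-2/3) = 737/405.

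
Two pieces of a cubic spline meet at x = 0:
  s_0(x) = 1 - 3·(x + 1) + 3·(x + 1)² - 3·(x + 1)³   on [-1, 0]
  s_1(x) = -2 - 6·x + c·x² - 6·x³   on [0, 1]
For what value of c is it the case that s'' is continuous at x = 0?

s_0''(x) = 6 - 18·(x + 1), so s_0''(0) = -12. On the right, s_1''(0) = 2c, so c = -6.

-6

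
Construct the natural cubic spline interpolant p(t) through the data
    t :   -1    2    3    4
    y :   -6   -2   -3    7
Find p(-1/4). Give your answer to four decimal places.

-3.6164

Let M_i = p''(x_i). Step sizes h_i = 3, 1, 1; slopes of the chords Δ_i = (y_(i+1) - y_i)/h_i = 4/3, -1, 10.
  3·M_0 + 8·M_1 + 1·M_2 = 6(Δ_1 - Δ_0) = -14
  1·M_1 + 4·M_2 + 1·M_3 = 6(Δ_2 - Δ_1) = 66
Natural end conditions: M_0 = M_3 = 0.
Solving: M_0 = 0, M_1 = -122/31, M_2 = 542/31, M_3 = 0.
On [-1, 2], p(t) = -6 + 307/93·(t + 1) + 0·(t + 1)² - 61/279·(t + 1)³.
With (t + 1) = 3/4: p(-1/4) = -7175/1984.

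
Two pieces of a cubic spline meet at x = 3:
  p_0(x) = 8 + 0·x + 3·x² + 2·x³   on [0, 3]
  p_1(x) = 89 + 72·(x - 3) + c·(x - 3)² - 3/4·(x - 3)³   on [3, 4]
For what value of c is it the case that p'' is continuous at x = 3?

21

p_0''(x) = 6 + 12·x, so p_0''(3) = 42. On the right, p_1''(3) = 2c, so c = 21.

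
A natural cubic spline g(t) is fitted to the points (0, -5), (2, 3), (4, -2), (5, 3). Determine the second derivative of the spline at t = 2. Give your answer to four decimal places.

-7.3636

With m_i denoting the second derivative at x_i, h_i = 2, 2, 1, and Δ_i = (y_(i+1) − y_i)/h_i = 4, -5/2, 5:
  2·m_0 + 8·m_1 + 2·m_2 = 6(Δ_1 - Δ_0) = -39
  2·m_1 + 6·m_2 + 1·m_3 = 6(Δ_2 - Δ_1) = 45
Natural end conditions: m_0 = m_3 = 0.
Forward elimination and back-substitution give m_0 = 0, m_1 = -81/11, m_2 = 219/22, m_3 = 0.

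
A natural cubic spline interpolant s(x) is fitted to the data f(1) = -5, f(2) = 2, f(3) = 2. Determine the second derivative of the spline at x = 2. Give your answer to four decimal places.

Let σ_i = s''(x_i). Step sizes h_i = 1, 1; slopes of the chords Δ_i = (y_(i+1) - y_i)/h_i = 7, 0.
  1·σ_0 + 4·σ_1 + 1·σ_2 = 6(Δ_1 - Δ_0) = -42
Natural end conditions: σ_0 = σ_2 = 0.
Solving: σ_0 = 0, σ_1 = -21/2, σ_2 = 0.

-10.5000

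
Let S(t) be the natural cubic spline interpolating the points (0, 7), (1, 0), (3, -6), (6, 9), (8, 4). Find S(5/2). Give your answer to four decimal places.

Let M_i = S''(x_i). Step sizes h_i = 1, 2, 3, 2; slopes of the chords Δ_i = (y_(i+1) - y_i)/h_i = -7, -3, 5, -5/2.
  1·M_0 + 6·M_1 + 2·M_2 = 6(Δ_1 - Δ_0) = 24
  2·M_1 + 10·M_2 + 3·M_3 = 6(Δ_2 - Δ_1) = 48
  3·M_2 + 10·M_3 + 2·M_4 = 6(Δ_3 - Δ_2) = -45
Natural end conditions: M_0 = M_4 = 0.
Solving the tridiagonal system: M_0 = 0, M_1 = 477/253, M_2 = 1605/253, M_3 = -1620/253, M_4 = 0.
On [1, 3], S(t) = 0 - 1612/253·(t - 1) + 477/506·(t - 1)² + 94/253·(t - 1)³.
With (t - 1) = 3/2: S(5/2) = -12513/2024.

-6.1823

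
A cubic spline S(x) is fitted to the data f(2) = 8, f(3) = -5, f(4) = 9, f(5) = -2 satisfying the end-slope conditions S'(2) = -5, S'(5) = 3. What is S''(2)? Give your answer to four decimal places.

With M_i denoting the second derivative at x_i, h_i = 1, 1, 1, and Δ_i = (y_(i+1) − y_i)/h_i = -13, 14, -11:
  1·M_0 + 4·M_1 + 1·M_2 = 6(Δ_1 - Δ_0) = 162
  1·M_1 + 4·M_2 + 1·M_3 = 6(Δ_2 - Δ_1) = -150
Clamped end conditions give two more equations: 2h_0·M_0 + h_0·M_1 = 6(Δ_0 - S'(2)) = -48 and h_2·M_2 + 2h_2·M_3 = 6(S'(5) - Δ_2) = 84.
Solving the tridiagonal system: M_0 = -922/15, M_1 = 1124/15, M_2 = -1144/15, M_3 = 1202/15.

-61.4667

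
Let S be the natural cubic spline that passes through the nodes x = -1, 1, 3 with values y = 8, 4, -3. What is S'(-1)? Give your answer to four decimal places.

-1.6250

With m_i denoting the second derivative at x_i, h_i = 2, 2, and Δ_i = (y_(i+1) − y_i)/h_i = -2, -7/2:
  2·m_0 + 8·m_1 + 2·m_2 = 6(Δ_1 - Δ_0) = -9
Natural end conditions: m_0 = m_2 = 0.
Solving the tridiagonal system: m_0 = 0, m_1 = -9/8, m_2 = 0.
On [-1, 1], S'(x) = b_0 + 2c_0·(x + 1) + 3d_0·(x + 1)² with b_0 = Δ_0 - h_0(2m_0 + m_1)/6 = -13/8, c_0 = m_0/2 = 0, d_0 = (m_1 - m_0)/(6h_0) = -3/32. So S'(-1) = -13/8.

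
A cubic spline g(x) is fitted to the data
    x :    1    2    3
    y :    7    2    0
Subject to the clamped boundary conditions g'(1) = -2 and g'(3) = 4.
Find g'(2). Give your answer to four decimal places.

Put m_i = g'' at the i-th knot. Here h = (1, 1) and Δ = (-5, -2), so the interior equations h_(i-1)·m_(i-1) + 2(h_(i-1)+h_i)·m_i + h_i·m_(i+1) = 6(Δ_i − Δ_(i-1)) read
  1·m_0 + 4·m_1 + 1·m_2 = 6(Δ_1 - Δ_0) = 18
Clamped end conditions give two more equations: 2h_0·m_0 + h_0·m_1 = 6(Δ_0 - g'(1)) = -18 and h_1·m_1 + 2h_1·m_2 = 6(g'(3) - Δ_1) = 36.
Solving the tridiagonal system: m_0 = -21/2, m_1 = 3, m_2 = 33/2.
On [2, 3], g'(x) = b_1 + 2c_1·(x - 2) + 3d_1·(x - 2)² with b_1 = Δ_1 - h_1(2m_1 + m_2)/6 = -23/4, c_1 = m_1/2 = 3/2, d_1 = (m_2 - m_1)/(6h_1) = 9/4. So g'(2) = -23/4.

-5.7500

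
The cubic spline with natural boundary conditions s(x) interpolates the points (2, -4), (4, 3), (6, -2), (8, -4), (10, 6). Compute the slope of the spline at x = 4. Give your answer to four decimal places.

0.2857

Write M_i for s''(x_i). With h_i = 2, 2, 2, 2 and divided differences Δ_i = 7/2, -5/2, -1, 5, the continuity of s' gives the tridiagonal system
  2·M_0 + 8·M_1 + 2·M_2 = 6(Δ_1 - Δ_0) = -36
  2·M_1 + 8·M_2 + 2·M_3 = 6(Δ_2 - Δ_1) = 9
  2·M_2 + 8·M_3 + 2·M_4 = 6(Δ_3 - Δ_2) = 36
Natural end conditions: M_0 = M_4 = 0.
Hence M_0 = 0, M_1 = -135/28, M_2 = 9/7, M_3 = 117/28, M_4 = 0.
On [4, 6], s'(x) = b_1 + 2c_1·(x - 4) + 3d_1·(x - 4)² with b_1 = Δ_1 - h_1(2M_1 + M_2)/6 = 2/7, c_1 = M_1/2 = -135/56, d_1 = (M_2 - M_1)/(6h_1) = 57/112. So s'(4) = 2/7.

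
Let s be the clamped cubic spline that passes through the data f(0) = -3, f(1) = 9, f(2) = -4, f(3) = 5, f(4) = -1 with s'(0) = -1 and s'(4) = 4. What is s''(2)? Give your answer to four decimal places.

64.2500

Put σ_i = s'' at the i-th knot. Here h = (1, 1, 1, 1) and Δ = (12, -13, 9, -6), so the interior equations h_(i-1)·σ_(i-1) + 2(h_(i-1)+h_i)·σ_i + h_i·σ_(i+1) = 6(Δ_i − Δ_(i-1)) read
  1·σ_0 + 4·σ_1 + 1·σ_2 = 6(Δ_1 - Δ_0) = -150
  1·σ_1 + 4·σ_2 + 1·σ_3 = 6(Δ_2 - Δ_1) = 132
  1·σ_2 + 4·σ_3 + 1·σ_4 = 6(Δ_3 - Δ_2) = -90
Clamped end conditions give two more equations: 2h_0·σ_0 + h_0·σ_1 = 6(Δ_0 - s'(0)) = 78 and h_3·σ_3 + 2h_3·σ_4 = 6(s'(4) - Δ_3) = 60.
Solving: σ_0 = 2105/28, σ_1 = -1013/14, σ_2 = 257/4, σ_3 = -737/14, σ_4 = 1577/28.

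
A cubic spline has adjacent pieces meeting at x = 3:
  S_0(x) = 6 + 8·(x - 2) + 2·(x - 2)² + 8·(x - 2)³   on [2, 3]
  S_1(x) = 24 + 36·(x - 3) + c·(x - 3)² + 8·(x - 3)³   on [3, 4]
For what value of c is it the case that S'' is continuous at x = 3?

S_0''(x) = 4 + 48·(x - 2), so S_0''(3) = 52. On the right, S_1''(3) = 2c, so c = 26.

26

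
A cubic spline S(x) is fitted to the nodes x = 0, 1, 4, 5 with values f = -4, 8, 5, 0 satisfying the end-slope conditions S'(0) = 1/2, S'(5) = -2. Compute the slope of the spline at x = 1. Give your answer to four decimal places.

Write M_i for S''(x_i). With h_i = 1, 3, 1 and divided differences Δ_i = 12, -1, -5, the continuity of S' gives the tridiagonal system
  1·M_0 + 8·M_1 + 3·M_2 = 6(Δ_1 - Δ_0) = -78
  3·M_1 + 8·M_2 + 1·M_3 = 6(Δ_2 - Δ_1) = -24
Clamped end conditions give two more equations: 2h_0·M_0 + h_0·M_1 = 6(Δ_0 - S'(0)) = 69 and h_2·M_2 + 2h_2·M_3 = 6(S'(5) - Δ_2) = 18.
Solving the tridiagonal system: M_0 = 890/21, M_1 = -331/21, M_2 = 40/21, M_3 = 169/21.
On [1, 4], S'(x) = b_1 + 2c_1·(x - 1) + 3d_1·(x - 1)² with b_1 = Δ_1 - h_1(2M_1 + M_2)/6 = 290/21, c_1 = M_1/2 = -331/42, d_1 = (M_2 - M_1)/(6h_1) = 53/54. So S'(1) = 290/21.

13.8095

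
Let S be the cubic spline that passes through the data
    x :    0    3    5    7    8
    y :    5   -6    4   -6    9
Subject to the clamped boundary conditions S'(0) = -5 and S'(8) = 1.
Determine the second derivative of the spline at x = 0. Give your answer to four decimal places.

Put M_i = S'' at the i-th knot. Here h = (3, 2, 2, 1) and Δ = (-11/3, 5, -5, 15), so the interior equations h_(i-1)·M_(i-1) + 2(h_(i-1)+h_i)·M_i + h_i·M_(i+1) = 6(Δ_i − Δ_(i-1)) read
  3·M_0 + 10·M_1 + 2·M_2 = 6(Δ_1 - Δ_0) = 52
  2·M_1 + 8·M_2 + 2·M_3 = 6(Δ_2 - Δ_1) = -60
  2·M_2 + 6·M_3 + 1·M_4 = 6(Δ_3 - Δ_2) = 120
Clamped end conditions give two more equations: 2h_0·M_0 + h_0·M_1 = 6(Δ_0 - S'(0)) = 8 and h_3·M_3 + 2h_3·M_4 = 6(S'(8) - Δ_3) = -84.
Solving: M_0 = -595/159, M_1 = 538/53, M_2 = -2029/106, M_3 = 1930/53, M_4 = -3191/53.

-3.7421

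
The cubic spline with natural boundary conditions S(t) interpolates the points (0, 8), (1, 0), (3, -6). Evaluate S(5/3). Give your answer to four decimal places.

-3.2346

Write M_i for S''(x_i). With h_i = 1, 2 and divided differences Δ_i = -8, -3, the continuity of S' gives the tridiagonal system
  1·M_0 + 6·M_1 + 2·M_2 = 6(Δ_1 - Δ_0) = 30
Natural end conditions: M_0 = M_2 = 0.
Hence M_0 = 0, M_1 = 5, M_2 = 0.
On [1, 3], S(t) = 0 - 19/3·(t - 1) + 5/2·(t - 1)² - 5/12·(t - 1)³.
With (t - 1) = 2/3: S(5/3) = -262/81.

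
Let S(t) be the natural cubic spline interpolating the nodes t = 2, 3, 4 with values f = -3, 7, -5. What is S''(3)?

-33

Put M_i = S'' at the i-th knot. Here h = (1, 1) and Δ = (10, -12), so the interior equations h_(i-1)·M_(i-1) + 2(h_(i-1)+h_i)·M_i + h_i·M_(i+1) = 6(Δ_i − Δ_(i-1)) read
  1·M_0 + 4·M_1 + 1·M_2 = 6(Δ_1 - Δ_0) = -132
Natural end conditions: M_0 = M_2 = 0.
Forward elimination and back-substitution give M_0 = 0, M_1 = -33, M_2 = 0.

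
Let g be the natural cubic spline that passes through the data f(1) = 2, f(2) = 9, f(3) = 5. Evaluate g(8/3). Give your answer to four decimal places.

Write σ_i for g''(x_i). With h_i = 1, 1 and divided differences Δ_i = 7, -4, the continuity of g' gives the tridiagonal system
  1·σ_0 + 4·σ_1 + 1·σ_2 = 6(Δ_1 - Δ_0) = -66
Natural end conditions: σ_0 = σ_2 = 0.
Forward elimination and back-substitution give σ_0 = 0, σ_1 = -33/2, σ_2 = 0.
On [2, 3], g(x) = 9 + 3/2·(x - 2) - 33/4·(x - 2)² + 11/4·(x - 2)³.
With (x - 2) = 2/3: g(8/3) = 193/27.

7.1481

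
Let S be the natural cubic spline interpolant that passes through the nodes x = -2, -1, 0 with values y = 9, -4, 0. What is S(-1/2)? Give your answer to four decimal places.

Let m_i = S''(x_i). Step sizes h_i = 1, 1; slopes of the chords Δ_i = (y_(i+1) - y_i)/h_i = -13, 4.
  1·m_0 + 4·m_1 + 1·m_2 = 6(Δ_1 - Δ_0) = 102
Natural end conditions: m_0 = m_2 = 0.
Solving the tridiagonal system: m_0 = 0, m_1 = 51/2, m_2 = 0.
On [-1, 0], S(x) = -4 - 9/2·(x + 1) + 51/4·(x + 1)² - 17/4·(x + 1)³.
With (x + 1) = 1/2: S(-1/2) = -115/32.

-3.5938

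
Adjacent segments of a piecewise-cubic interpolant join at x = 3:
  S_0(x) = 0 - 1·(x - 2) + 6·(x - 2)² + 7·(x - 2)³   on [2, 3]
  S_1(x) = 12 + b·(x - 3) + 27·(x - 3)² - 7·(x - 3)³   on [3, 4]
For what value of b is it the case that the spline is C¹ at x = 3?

S_0'(x) = -1 + 12·(x - 2) + 21·(x - 2)², so S_0'(3) = 32. On the right, S_1'(3) = b, so b = 32.

32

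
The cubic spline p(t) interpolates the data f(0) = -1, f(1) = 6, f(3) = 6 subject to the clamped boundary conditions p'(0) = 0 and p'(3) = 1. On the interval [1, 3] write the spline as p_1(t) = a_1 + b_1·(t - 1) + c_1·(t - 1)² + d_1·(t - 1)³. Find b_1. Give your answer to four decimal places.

6.8333

Write σ_i for p''(x_i). With h_i = 1, 2 and divided differences Δ_i = 7, 0, the continuity of p' gives the tridiagonal system
  1·σ_0 + 6·σ_1 + 2·σ_2 = 6(Δ_1 - Δ_0) = -42
Clamped end conditions give two more equations: 2h_0·σ_0 + h_0·σ_1 = 6(Δ_0 - p'(0)) = 42 and h_1·σ_1 + 2h_1·σ_2 = 6(p'(3) - Δ_1) = 6.
Solving the tridiagonal system: σ_0 = 85/3, σ_1 = -44/3, σ_2 = 53/6.
On [1, 3], with p_1(t) = a_1 + b_1·(t - 1) + c_1·(t - 1)² + d_1·(t - 1)³: c_1 = σ_1/2 = -22/3, d_1 = (σ_2 - σ_1)/(6h_1) = 47/24, b_1 = Δ_1 - h_1(2σ_1 + σ_2)/6 = 41/6.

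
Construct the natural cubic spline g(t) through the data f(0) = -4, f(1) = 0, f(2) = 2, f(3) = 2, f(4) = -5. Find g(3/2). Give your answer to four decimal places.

1.1674

Let M_i = g''(x_i). Step sizes h_i = 1, 1, 1, 1; slopes of the chords Δ_i = (y_(i+1) - y_i)/h_i = 4, 2, 0, -7.
  1·M_0 + 4·M_1 + 1·M_2 = 6(Δ_1 - Δ_0) = -12
  1·M_1 + 4·M_2 + 1·M_3 = 6(Δ_2 - Δ_1) = -12
  1·M_2 + 4·M_3 + 1·M_4 = 6(Δ_3 - Δ_2) = -42
Natural end conditions: M_0 = M_4 = 0.
Solving: M_0 = 0, M_1 = -87/28, M_2 = 3/7, M_3 = -297/28, M_4 = 0.
On [1, 2], g(t) = 0 + 83/28·(t - 1) - 87/56·(t - 1)² + 33/56·(t - 1)³.
With (t - 1) = 1/2: g(3/2) = 523/448.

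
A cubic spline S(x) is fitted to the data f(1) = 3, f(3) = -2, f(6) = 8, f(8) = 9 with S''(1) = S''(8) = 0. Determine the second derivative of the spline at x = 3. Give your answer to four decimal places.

4.4066

Put M_i = S'' at the i-th knot. Here h = (2, 3, 2) and Δ = (-5/2, 10/3, 1/2), so the interior equations h_(i-1)·M_(i-1) + 2(h_(i-1)+h_i)·M_i + h_i·M_(i+1) = 6(Δ_i − Δ_(i-1)) read
  2·M_0 + 10·M_1 + 3·M_2 = 6(Δ_1 - Δ_0) = 35
  3·M_1 + 10·M_2 + 2·M_3 = 6(Δ_2 - Δ_1) = -17
Natural end conditions: M_0 = M_3 = 0.
Hence M_0 = 0, M_1 = 401/91, M_2 = -275/91, M_3 = 0.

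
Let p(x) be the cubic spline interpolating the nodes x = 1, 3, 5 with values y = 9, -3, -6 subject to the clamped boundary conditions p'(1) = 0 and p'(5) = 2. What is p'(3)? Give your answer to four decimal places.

-6.1250

With m_i denoting the second derivative at x_i, h_i = 2, 2, and Δ_i = (y_(i+1) − y_i)/h_i = -6, -3/2:
  2·m_0 + 8·m_1 + 2·m_2 = 6(Δ_1 - Δ_0) = 27
Clamped end conditions give two more equations: 2h_0·m_0 + h_0·m_1 = 6(Δ_0 - p'(1)) = -36 and h_1·m_1 + 2h_1·m_2 = 6(p'(5) - Δ_1) = 21.
Solving the tridiagonal system: m_0 = -95/8, m_1 = 23/4, m_2 = 19/8.
On [3, 5], p'(x) = b_1 + 2c_1·(x - 3) + 3d_1·(x - 3)² with b_1 = Δ_1 - h_1(2m_1 + m_2)/6 = -49/8, c_1 = m_1/2 = 23/8, d_1 = (m_2 - m_1)/(6h_1) = -9/32. So p'(3) = -49/8.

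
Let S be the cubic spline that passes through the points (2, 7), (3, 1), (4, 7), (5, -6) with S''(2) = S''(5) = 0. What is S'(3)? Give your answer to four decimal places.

Write M_i for S''(x_i). With h_i = 1, 1, 1 and divided differences Δ_i = -6, 6, -13, the continuity of S' gives the tridiagonal system
  1·M_0 + 4·M_1 + 1·M_2 = 6(Δ_1 - Δ_0) = 72
  1·M_1 + 4·M_2 + 1·M_3 = 6(Δ_2 - Δ_1) = -114
Natural end conditions: M_0 = M_3 = 0.
Solving: M_0 = 0, M_1 = 134/5, M_2 = -176/5, M_3 = 0.
On [3, 4], S'(x) = b_1 + 2c_1·(x - 3) + 3d_1·(x - 3)² with b_1 = Δ_1 - h_1(2M_1 + M_2)/6 = 44/15, c_1 = M_1/2 = 67/5, d_1 = (M_2 - M_1)/(6h_1) = -31/3. So S'(3) = 44/15.

2.9333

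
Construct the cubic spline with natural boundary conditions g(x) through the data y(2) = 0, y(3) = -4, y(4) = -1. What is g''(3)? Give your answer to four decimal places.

10.5000

Put M_i = g'' at the i-th knot. Here h = (1, 1) and Δ = (-4, 3), so the interior equations h_(i-1)·M_(i-1) + 2(h_(i-1)+h_i)·M_i + h_i·M_(i+1) = 6(Δ_i − Δ_(i-1)) read
  1·M_0 + 4·M_1 + 1·M_2 = 6(Δ_1 - Δ_0) = 42
Natural end conditions: M_0 = M_2 = 0.
Forward elimination and back-substitution give M_0 = 0, M_1 = 21/2, M_2 = 0.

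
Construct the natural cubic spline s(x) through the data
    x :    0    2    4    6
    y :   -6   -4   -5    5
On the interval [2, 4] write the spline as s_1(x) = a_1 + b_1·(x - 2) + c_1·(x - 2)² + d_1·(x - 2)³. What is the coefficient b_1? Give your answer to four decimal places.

Put m_i = s'' at the i-th knot. Here h = (2, 2, 2) and Δ = (1, -1/2, 5), so the interior equations h_(i-1)·m_(i-1) + 2(h_(i-1)+h_i)·m_i + h_i·m_(i+1) = 6(Δ_i − Δ_(i-1)) read
  2·m_0 + 8·m_1 + 2·m_2 = 6(Δ_1 - Δ_0) = -9
  2·m_1 + 8·m_2 + 2·m_3 = 6(Δ_2 - Δ_1) = 33
Natural end conditions: m_0 = m_3 = 0.
Hence m_0 = 0, m_1 = -23/10, m_2 = 47/10, m_3 = 0.
On [2, 4], with s_1(x) = a_1 + b_1·(x - 2) + c_1·(x - 2)² + d_1·(x - 2)³: c_1 = m_1/2 = -23/20, d_1 = (m_2 - m_1)/(6h_1) = 7/12, b_1 = Δ_1 - h_1(2m_1 + m_2)/6 = -8/15.

-0.5333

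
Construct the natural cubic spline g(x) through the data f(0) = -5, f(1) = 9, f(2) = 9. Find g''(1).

-21

Let m_i = g''(x_i). Step sizes h_i = 1, 1; slopes of the chords Δ_i = (y_(i+1) - y_i)/h_i = 14, 0.
  1·m_0 + 4·m_1 + 1·m_2 = 6(Δ_1 - Δ_0) = -84
Natural end conditions: m_0 = m_2 = 0.
Forward elimination and back-substitution give m_0 = 0, m_1 = -21, m_2 = 0.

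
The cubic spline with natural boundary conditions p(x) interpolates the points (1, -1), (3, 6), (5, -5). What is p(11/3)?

Put m_i = p'' at the i-th knot. Here h = (2, 2) and Δ = (7/2, -11/2), so the interior equations h_(i-1)·m_(i-1) + 2(h_(i-1)+h_i)·m_i + h_i·m_(i+1) = 6(Δ_i − Δ_(i-1)) read
  2·m_0 + 8·m_1 + 2·m_2 = 6(Δ_1 - Δ_0) = -54
Natural end conditions: m_0 = m_2 = 0.
Solving the tridiagonal system: m_0 = 0, m_1 = -27/4, m_2 = 0.
On [3, 5], p(x) = 6 - 1·(x - 3) - 27/8·(x - 3)² + 9/16·(x - 3)³.
With (x - 3) = 2/3: p(11/3) = 4.

4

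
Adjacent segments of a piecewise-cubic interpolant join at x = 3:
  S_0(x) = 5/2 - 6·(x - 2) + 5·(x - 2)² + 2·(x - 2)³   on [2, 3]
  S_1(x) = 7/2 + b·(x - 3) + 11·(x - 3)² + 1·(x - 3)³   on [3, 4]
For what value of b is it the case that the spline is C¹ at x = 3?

S_0'(x) = -6 + 10·(x - 2) + 6·(x - 2)², so S_0'(3) = 10. On the right, S_1'(3) = b, so b = 10.

10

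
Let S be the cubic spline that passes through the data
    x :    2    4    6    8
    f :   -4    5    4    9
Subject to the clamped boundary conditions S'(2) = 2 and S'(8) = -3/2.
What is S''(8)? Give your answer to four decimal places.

-9.1667

Write M_i for S''(x_i). With h_i = 2, 2, 2 and divided differences Δ_i = 9/2, -1/2, 5/2, the continuity of S' gives the tridiagonal system
  2·M_0 + 8·M_1 + 2·M_2 = 6(Δ_1 - Δ_0) = -30
  2·M_1 + 8·M_2 + 2·M_3 = 6(Δ_2 - Δ_1) = 18
Clamped end conditions give two more equations: 2h_0·M_0 + h_0·M_1 = 6(Δ_0 - S'(2)) = 15 and h_2·M_2 + 2h_2·M_3 = 6(S'(8) - Δ_2) = -24.
Hence M_0 = 22/3, M_1 = -43/6, M_2 = 19/3, M_3 = -55/6.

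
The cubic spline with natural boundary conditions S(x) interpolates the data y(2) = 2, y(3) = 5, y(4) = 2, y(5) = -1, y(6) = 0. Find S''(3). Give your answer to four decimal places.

-9.2143

Put m_i = S'' at the i-th knot. Here h = (1, 1, 1, 1) and Δ = (3, -3, -3, 1), so the interior equations h_(i-1)·m_(i-1) + 2(h_(i-1)+h_i)·m_i + h_i·m_(i+1) = 6(Δ_i − Δ_(i-1)) read
  1·m_0 + 4·m_1 + 1·m_2 = 6(Δ_1 - Δ_0) = -36
  1·m_1 + 4·m_2 + 1·m_3 = 6(Δ_2 - Δ_1) = 0
  1·m_2 + 4·m_3 + 1·m_4 = 6(Δ_3 - Δ_2) = 24
Natural end conditions: m_0 = m_4 = 0.
Hence m_0 = 0, m_1 = -129/14, m_2 = 6/7, m_3 = 81/14, m_4 = 0.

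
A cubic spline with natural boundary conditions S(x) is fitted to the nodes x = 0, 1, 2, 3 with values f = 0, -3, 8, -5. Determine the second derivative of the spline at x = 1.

Put m_i = S'' at the i-th knot. Here h = (1, 1, 1) and Δ = (-3, 11, -13), so the interior equations h_(i-1)·m_(i-1) + 2(h_(i-1)+h_i)·m_i + h_i·m_(i+1) = 6(Δ_i − Δ_(i-1)) read
  1·m_0 + 4·m_1 + 1·m_2 = 6(Δ_1 - Δ_0) = 84
  1·m_1 + 4·m_2 + 1·m_3 = 6(Δ_2 - Δ_1) = -144
Natural end conditions: m_0 = m_3 = 0.
Solving: m_0 = 0, m_1 = 32, m_2 = -44, m_3 = 0.

32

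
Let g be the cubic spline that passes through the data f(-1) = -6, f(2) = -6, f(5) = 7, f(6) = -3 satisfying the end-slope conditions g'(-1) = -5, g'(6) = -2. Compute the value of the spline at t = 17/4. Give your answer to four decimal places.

10.0539

Put m_i = g'' at the i-th knot. Here h = (3, 3, 1) and Δ = (0, 13/3, -10), so the interior equations h_(i-1)·m_(i-1) + 2(h_(i-1)+h_i)·m_i + h_i·m_(i+1) = 6(Δ_i − Δ_(i-1)) read
  3·m_0 + 12·m_1 + 3·m_2 = 6(Δ_1 - Δ_0) = 26
  3·m_1 + 8·m_2 + 1·m_3 = 6(Δ_2 - Δ_1) = -86
Clamped end conditions give two more equations: 2h_0·m_0 + h_0·m_1 = 6(Δ_0 - g'(-1)) = 30 and h_2·m_2 + 2h_2·m_3 = 6(g'(6) - Δ_2) = 48.
Hence m_0 = 190/93, m_1 = 550/93, m_2 = -528/31, m_3 = 1008/31.
On [2, 5], g(t) = -6 + 215/31·(t - 2) + 275/93·(t - 2)² - 1067/837·(t - 2)³.
With (t - 2) = 9/4: g(17/4) = 19947/1984.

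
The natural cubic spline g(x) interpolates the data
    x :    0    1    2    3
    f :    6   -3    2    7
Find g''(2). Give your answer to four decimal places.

-5.6000

Let σ_i = g''(x_i). Step sizes h_i = 1, 1, 1; slopes of the chords Δ_i = (y_(i+1) - y_i)/h_i = -9, 5, 5.
  1·σ_0 + 4·σ_1 + 1·σ_2 = 6(Δ_1 - Δ_0) = 84
  1·σ_1 + 4·σ_2 + 1·σ_3 = 6(Δ_2 - Δ_1) = 0
Natural end conditions: σ_0 = σ_3 = 0.
Solving: σ_0 = 0, σ_1 = 112/5, σ_2 = -28/5, σ_3 = 0.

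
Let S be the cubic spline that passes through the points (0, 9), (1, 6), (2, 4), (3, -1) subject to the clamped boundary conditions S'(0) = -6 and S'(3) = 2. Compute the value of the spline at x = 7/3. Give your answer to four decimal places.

Put M_i = S'' at the i-th knot. Here h = (1, 1, 1) and Δ = (-3, -2, -5), so the interior equations h_(i-1)·M_(i-1) + 2(h_(i-1)+h_i)·M_i + h_i·M_(i+1) = 6(Δ_i − Δ_(i-1)) read
  1·M_0 + 4·M_1 + 1·M_2 = 6(Δ_1 - Δ_0) = 6
  1·M_1 + 4·M_2 + 1·M_3 = 6(Δ_2 - Δ_1) = -18
Clamped end conditions give two more equations: 2h_0·M_0 + h_0·M_1 = 6(Δ_0 - S'(0)) = 18 and h_2·M_2 + 2h_2·M_3 = 6(S'(3) - Δ_2) = 42.
Solving: M_0 = 116/15, M_1 = 38/15, M_2 = -178/15, M_3 = 404/15.
On [2, 3], S(x) = 4 - 83/15·(x - 2) - 89/15·(x - 2)² + 97/15·(x - 2)³.
With (x - 2) = 1/3: S(7/3) = 703/405.

1.7358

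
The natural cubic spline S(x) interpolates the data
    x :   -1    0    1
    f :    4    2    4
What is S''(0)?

6

Put σ_i = S'' at the i-th knot. Here h = (1, 1) and Δ = (-2, 2), so the interior equations h_(i-1)·σ_(i-1) + 2(h_(i-1)+h_i)·σ_i + h_i·σ_(i+1) = 6(Δ_i − Δ_(i-1)) read
  1·σ_0 + 4·σ_1 + 1·σ_2 = 6(Δ_1 - Δ_0) = 24
Natural end conditions: σ_0 = σ_2 = 0.
Solving the tridiagonal system: σ_0 = 0, σ_1 = 6, σ_2 = 0.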